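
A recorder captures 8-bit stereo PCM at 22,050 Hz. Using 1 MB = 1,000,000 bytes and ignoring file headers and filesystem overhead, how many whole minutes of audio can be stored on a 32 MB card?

12 minutes

Uncompressed byte rate = 22,050 × 1 × 2 = 44,100 bytes/s.
Capacity = 32 × 1,000,000 = 32,000,000 bytes.
32,000,000 / 44,100 ≈ 725.62 s → 12 minutes.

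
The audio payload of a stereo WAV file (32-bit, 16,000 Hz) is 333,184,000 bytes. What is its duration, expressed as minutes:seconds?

43:23

Byte rate = 16,000 × 4 × 2 = 128,000 bytes/s.
Duration = 333,184,000 / 128,000 = 2,603 s.
2,603 s = 43:23.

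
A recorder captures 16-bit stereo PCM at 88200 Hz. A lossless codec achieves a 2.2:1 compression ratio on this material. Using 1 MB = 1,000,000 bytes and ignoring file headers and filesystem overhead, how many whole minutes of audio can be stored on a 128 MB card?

13 minutes

Uncompressed byte rate = 88,200 × 2 × 2 = 352,800 bytes/s.
After 2.2:1 compression, effective rate ≈ 160363.64 bytes/s.
Capacity = 128 × 1,000,000 = 128,000,000 bytes.
128,000,000 / effective rate ≈ 798.19 s → 13 minutes.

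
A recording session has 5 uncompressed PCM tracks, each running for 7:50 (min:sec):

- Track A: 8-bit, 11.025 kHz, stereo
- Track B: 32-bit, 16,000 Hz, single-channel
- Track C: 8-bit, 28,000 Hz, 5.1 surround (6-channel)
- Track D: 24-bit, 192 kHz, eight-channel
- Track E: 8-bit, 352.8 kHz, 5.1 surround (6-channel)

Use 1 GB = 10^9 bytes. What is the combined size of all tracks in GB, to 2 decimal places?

7:50 (min:sec) = 470 s.
Track A: 11,025 × 470 × 1 × 2 = 10,363,500 bytes.
Track B: 16,000 × 470 × 4 × 1 = 30,080,000 bytes.
Track C: 28,000 × 470 × 1 × 6 = 78,960,000 bytes.
Track D: 192,000 × 470 × 3 × 8 = 2,165,760,000 bytes.
Track E: 352,800 × 470 × 1 × 6 = 994,896,000 bytes.
Total = 3,280,059,500 bytes = 3.28 GB.

3.28 GB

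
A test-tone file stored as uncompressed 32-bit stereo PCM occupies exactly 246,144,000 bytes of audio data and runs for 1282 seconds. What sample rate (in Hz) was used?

24,000 Hz

Bytes = sample_rate × seconds × bytes_per_sample × channels.
sample_rate = 246,144,000 / (1,282 × 4 × 2) = 246,144,000 / 10,256 = 24,000 Hz.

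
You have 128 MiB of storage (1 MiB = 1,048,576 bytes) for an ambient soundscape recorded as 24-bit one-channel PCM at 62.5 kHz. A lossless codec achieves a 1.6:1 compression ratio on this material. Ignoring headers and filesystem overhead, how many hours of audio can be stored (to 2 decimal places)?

Uncompressed byte rate = 62,500 × 3 × 1 = 187,500 bytes/s.
After 1.6:1 compression, effective rate ≈ 117187.5 bytes/s.
Capacity = 128 × 1,048,576 = 134,217,728 bytes.
134,217,728 / effective rate ≈ 1145.32 s → 0.32 hours.

0.32 hours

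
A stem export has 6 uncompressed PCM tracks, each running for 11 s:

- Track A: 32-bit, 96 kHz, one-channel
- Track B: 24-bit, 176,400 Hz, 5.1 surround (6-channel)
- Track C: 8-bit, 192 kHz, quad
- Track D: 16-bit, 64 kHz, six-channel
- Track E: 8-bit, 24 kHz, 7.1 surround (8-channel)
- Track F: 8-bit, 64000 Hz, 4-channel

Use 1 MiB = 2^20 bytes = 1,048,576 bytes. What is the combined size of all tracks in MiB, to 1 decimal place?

Track A: 96,000 × 11 × 4 × 1 = 4,224,000 bytes.
Track B: 176,400 × 11 × 3 × 6 = 34,927,200 bytes.
Track C: 192,000 × 11 × 1 × 4 = 8,448,000 bytes.
Track D: 64,000 × 11 × 2 × 6 = 8,448,000 bytes.
Track E: 24,000 × 11 × 1 × 8 = 2,112,000 bytes.
Track F: 64,000 × 11 × 1 × 4 = 2,816,000 bytes.
Total = 60,975,200 bytes = 58.2 MiB.

58.2 MiB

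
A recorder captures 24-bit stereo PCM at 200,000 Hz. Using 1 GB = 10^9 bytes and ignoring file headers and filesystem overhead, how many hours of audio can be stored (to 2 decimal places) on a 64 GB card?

Uncompressed byte rate = 200,000 × 3 × 2 = 1,200,000 bytes/s.
Capacity = 64 × 1,000,000,000 = 64,000,000,000 bytes.
64,000,000,000 / 1,200,000 ≈ 53333.33 s → 14.81 hours.

14.81 hours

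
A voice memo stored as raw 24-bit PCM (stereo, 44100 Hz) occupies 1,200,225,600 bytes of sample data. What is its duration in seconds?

Byte rate = 44,100 × 3 × 2 = 264,600 bytes/s.
Duration = 1,200,225,600 / 264,600 = 4,536 s.

4,536 seconds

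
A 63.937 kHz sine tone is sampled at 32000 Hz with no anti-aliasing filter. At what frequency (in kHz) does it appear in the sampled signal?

0.063 kHz

Nyquist = 32,000/2 = 16,000 Hz; 63,937 Hz exceeds it.
Alias = |63,937 − 2×32,000| = |63,937 − 64,000| = 63 Hz = 0.063 kHz.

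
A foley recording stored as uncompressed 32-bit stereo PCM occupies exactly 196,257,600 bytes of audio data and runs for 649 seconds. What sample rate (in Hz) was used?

Bytes = sample_rate × seconds × bytes_per_sample × channels.
sample_rate = 196,257,600 / (649 × 4 × 2) = 196,257,600 / 5,192 = 37,800 Hz.

37,800 Hz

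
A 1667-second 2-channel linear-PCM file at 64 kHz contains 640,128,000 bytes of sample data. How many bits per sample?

Bytes per sample = 640,128,000 / (64,000 × 1,667 × 2) = 640,128,000 / 213,376,000 = 3.
Bit depth = 3 × 8 = 24 bits.

24 bits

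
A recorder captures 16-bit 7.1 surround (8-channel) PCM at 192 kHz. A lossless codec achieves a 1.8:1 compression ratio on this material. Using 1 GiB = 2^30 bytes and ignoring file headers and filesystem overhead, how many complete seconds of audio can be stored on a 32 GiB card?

Uncompressed byte rate = 192,000 × 2 × 8 = 3,072,000 bytes/s.
After 1.8:1 compression, effective rate ≈ 1706666.67 bytes/s.
Capacity = 32 × 1,073,741,824 = 34,359,738,368 bytes.
34,359,738,368 / effective rate ≈ 20132.66 s → 20,132 seconds.

20,132 seconds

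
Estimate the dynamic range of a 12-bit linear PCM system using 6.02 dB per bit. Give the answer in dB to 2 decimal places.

12 × 6.02 = 72.24 dB.

72.24 dB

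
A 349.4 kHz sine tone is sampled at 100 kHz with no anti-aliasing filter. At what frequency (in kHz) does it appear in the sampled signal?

49.4 kHz

Nyquist = 100,000/2 = 50,000 Hz; 349,400 Hz exceeds it.
Alias = |349,400 − 3×100,000| = |349,400 − 300,000| = 49,400 Hz = 49.4 kHz.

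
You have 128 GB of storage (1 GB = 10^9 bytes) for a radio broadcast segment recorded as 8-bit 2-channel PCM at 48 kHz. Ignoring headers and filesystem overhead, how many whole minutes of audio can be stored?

22,222 minutes

Uncompressed byte rate = 48,000 × 1 × 2 = 96,000 bytes/s.
Capacity = 128 × 1,000,000,000 = 128,000,000,000 bytes.
128,000,000,000 / 96,000 ≈ 1333333.33 s → 22,222 minutes.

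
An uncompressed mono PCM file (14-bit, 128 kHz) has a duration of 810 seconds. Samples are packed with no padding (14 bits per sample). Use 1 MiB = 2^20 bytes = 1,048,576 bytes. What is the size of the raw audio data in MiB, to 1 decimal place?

Bits = 128,000 × 810 × 14 × 1 = 1,451,520,000 bits = 181,440,000 bytes.
181,440,000 / 1,048,576 = 173.0 MiB.

173.0 MiB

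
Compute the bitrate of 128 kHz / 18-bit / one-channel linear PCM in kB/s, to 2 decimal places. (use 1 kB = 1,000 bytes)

288.00 kB/s

Bit rate = 128,000 × 18 × 1 = 2,304,000 bits/s.
2,304,000 / 8 = 288,000 B/s = 288.00 kB/s.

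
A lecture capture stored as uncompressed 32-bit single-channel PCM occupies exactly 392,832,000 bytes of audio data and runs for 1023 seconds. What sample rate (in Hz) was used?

Bytes = sample_rate × seconds × bytes_per_sample × channels.
sample_rate = 392,832,000 / (1,023 × 4 × 1) = 392,832,000 / 4,092 = 96,000 Hz.

96,000 Hz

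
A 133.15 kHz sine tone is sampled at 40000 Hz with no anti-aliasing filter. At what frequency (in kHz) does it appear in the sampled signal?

13.15 kHz

Nyquist = 40,000/2 = 20,000 Hz; 133,150 Hz exceeds it.
Alias = |133,150 − 3×40,000| = |133,150 − 120,000| = 13,150 Hz = 13.15 kHz.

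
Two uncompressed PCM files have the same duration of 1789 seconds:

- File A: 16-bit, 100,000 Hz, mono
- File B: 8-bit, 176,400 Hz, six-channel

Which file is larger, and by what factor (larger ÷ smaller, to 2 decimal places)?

File B, by a factor of 5.29

File A: 100,000 × 2 × 1 = 200,000 bytes/s.
File B: 176,400 × 1 × 6 = 1,058,400 bytes/s.
File B is larger; ratio = 1,893,477,600 / 357,800,000 = 5.29.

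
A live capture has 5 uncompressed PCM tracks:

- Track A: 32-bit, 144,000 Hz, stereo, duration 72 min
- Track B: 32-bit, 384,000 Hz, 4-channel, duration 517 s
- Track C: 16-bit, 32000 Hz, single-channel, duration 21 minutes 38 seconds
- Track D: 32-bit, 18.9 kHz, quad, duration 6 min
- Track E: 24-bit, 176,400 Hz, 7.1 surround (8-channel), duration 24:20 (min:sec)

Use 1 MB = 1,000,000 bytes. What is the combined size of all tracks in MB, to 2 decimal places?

14526.08 MB

Track A: 72 min = 4,320 s; 144,000 × 4,320 × 4 × 2 = 4,976,640,000 bytes.
Track B: 384,000 × 517 × 4 × 4 = 3,176,448,000 bytes.
Track C: 21 minutes 38 seconds = 1,298 s; 32,000 × 1,298 × 2 × 1 = 83,072,000 bytes.
Track D: 6 min = 360 s; 18,900 × 360 × 4 × 4 = 108,864,000 bytes.
Track E: 24:20 (min:sec) = 1,460 s; 176,400 × 1,460 × 3 × 8 = 6,181,056,000 bytes.
Total = 14,526,080,000 bytes = 14526.08 MB.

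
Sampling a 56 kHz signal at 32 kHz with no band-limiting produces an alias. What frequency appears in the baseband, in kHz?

Nyquist = 32,000/2 = 16,000 Hz; 56,000 Hz exceeds it.
Alias = |56,000 − 2×32,000| = |56,000 − 64,000| = 8,000 Hz = 8 kHz.

8 kHz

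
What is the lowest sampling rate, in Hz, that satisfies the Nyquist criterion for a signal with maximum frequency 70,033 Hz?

Minimum sample rate = 2 × 70,033 Hz = 140,066 Hz.

140,066 Hz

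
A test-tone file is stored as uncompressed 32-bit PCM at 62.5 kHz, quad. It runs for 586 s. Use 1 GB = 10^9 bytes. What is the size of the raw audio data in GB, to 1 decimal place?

0.6 GB

Bytes = 62,500 samples/s × 586 s × 4 bytes/sample × 4 ch = 586,000,000 bytes.
586,000,000 / 1,000,000,000 = 0.6 GB.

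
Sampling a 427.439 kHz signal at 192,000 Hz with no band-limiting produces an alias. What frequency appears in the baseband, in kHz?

43.439 kHz

Nyquist = 192,000/2 = 96,000 Hz; 427,439 Hz exceeds it.
Alias = |427,439 − 2×192,000| = |427,439 − 384,000| = 43,439 Hz = 43.439 kHz.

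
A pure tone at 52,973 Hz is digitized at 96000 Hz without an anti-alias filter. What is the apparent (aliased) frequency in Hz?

43,027 Hz

Nyquist = 96,000/2 = 48,000 Hz; 52,973 Hz exceeds it.
Alias = |52,973 − 1×96,000| = |52,973 − 96,000| = 43,027 Hz.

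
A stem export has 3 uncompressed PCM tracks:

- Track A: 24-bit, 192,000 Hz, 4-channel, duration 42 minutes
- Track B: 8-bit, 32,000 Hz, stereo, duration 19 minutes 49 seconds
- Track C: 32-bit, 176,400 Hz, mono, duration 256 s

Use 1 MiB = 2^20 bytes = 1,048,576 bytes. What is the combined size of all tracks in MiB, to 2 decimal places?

Track A: 42 minutes = 2,520 s; 192,000 × 2,520 × 3 × 4 = 5,806,080,000 bytes.
Track B: 19 minutes 49 seconds = 1,189 s; 32,000 × 1,189 × 1 × 2 = 76,096,000 bytes.
Track C: 176,400 × 256 × 4 × 1 = 180,633,600 bytes.
Total = 6,062,809,600 bytes = 5781.95 MiB.

5781.95 MiB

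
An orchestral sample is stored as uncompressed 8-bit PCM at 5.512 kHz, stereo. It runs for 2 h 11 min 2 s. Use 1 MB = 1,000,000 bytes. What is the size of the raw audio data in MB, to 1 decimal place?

Duration = 2 h 11 min 2 s = 7,862 s.
Bytes = 5,512 samples/s × 7,862 s × 1 bytes/sample × 2 ch = 86,670,688 bytes.
86,670,688 / 1,000,000 = 86.7 MB.

86.7 MB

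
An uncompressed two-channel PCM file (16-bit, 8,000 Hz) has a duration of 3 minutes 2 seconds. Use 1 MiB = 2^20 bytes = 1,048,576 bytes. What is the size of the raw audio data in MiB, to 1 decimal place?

5.6 MiB

Duration = 3 minutes 2 seconds = 182 s.
Bytes = 8,000 samples/s × 182 s × 2 bytes/sample × 2 ch = 5,824,000 bytes.
5,824,000 / 1,048,576 = 5.6 MiB.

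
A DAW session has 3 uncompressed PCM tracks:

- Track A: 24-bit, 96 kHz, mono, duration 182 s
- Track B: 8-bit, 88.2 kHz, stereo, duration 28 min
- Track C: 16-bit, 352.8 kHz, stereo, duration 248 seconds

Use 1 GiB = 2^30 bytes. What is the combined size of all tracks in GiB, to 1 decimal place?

Track A: 96,000 × 182 × 3 × 1 = 52,416,000 bytes.
Track B: 28 min = 1,680 s; 88,200 × 1,680 × 1 × 2 = 296,352,000 bytes.
Track C: 352,800 × 248 × 2 × 2 = 349,977,600 bytes.
Total = 698,745,600 bytes = 0.7 GiB.

0.7 GiB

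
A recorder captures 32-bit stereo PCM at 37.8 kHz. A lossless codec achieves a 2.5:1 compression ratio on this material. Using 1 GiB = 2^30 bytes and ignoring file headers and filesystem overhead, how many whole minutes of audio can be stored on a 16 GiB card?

Uncompressed byte rate = 37,800 × 4 × 2 = 302,400 bytes/s.
After 2.5:1 compression, effective rate ≈ 120960 bytes/s.
Capacity = 16 × 1,073,741,824 = 17,179,869,184 bytes.
17,179,869,184 / effective rate ≈ 142029.34 s → 2,367 minutes.

2,367 minutes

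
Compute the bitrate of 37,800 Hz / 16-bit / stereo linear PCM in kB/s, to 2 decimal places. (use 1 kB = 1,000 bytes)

Bit rate = 37,800 × 16 × 2 = 1,209,600 bits/s.
1,209,600 / 8 = 151,200 B/s = 151.20 kB/s.

151.20 kB/s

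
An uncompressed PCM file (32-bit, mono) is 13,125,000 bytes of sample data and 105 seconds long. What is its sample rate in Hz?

Bytes = sample_rate × seconds × bytes_per_sample × channels.
sample_rate = 13,125,000 / (105 × 4 × 1) = 13,125,000 / 420 = 31,250 Hz.

31,250 Hz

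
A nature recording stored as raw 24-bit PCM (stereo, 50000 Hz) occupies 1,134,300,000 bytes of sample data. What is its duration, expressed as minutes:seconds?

Byte rate = 50,000 × 3 × 2 = 300,000 bytes/s.
Duration = 1,134,300,000 / 300,000 = 3,781 s.
3,781 s = 63:01.

63:01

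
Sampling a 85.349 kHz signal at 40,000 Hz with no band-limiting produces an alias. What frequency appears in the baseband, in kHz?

Nyquist = 40,000/2 = 20,000 Hz; 85,349 Hz exceeds it.
Alias = |85,349 − 2×40,000| = |85,349 − 80,000| = 5,349 Hz = 5.349 kHz.

5.349 kHz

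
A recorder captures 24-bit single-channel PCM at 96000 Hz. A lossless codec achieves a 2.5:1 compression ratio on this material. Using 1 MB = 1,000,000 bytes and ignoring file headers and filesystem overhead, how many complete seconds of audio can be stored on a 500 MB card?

4,340 seconds

Uncompressed byte rate = 96,000 × 3 × 1 = 288,000 bytes/s.
After 2.5:1 compression, effective rate ≈ 115200 bytes/s.
Capacity = 500 × 1,000,000 = 500,000,000 bytes.
500,000,000 / effective rate ≈ 4340.28 s → 4,340 seconds.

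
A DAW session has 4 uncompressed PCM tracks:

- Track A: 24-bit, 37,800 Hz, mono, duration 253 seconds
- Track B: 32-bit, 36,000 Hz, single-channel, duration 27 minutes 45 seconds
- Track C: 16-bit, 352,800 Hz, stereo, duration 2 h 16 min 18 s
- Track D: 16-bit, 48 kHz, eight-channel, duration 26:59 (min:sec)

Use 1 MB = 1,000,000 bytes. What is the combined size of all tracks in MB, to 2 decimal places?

Track A: 37,800 × 253 × 3 × 1 = 28,690,200 bytes.
Track B: 27 minutes 45 seconds = 1,665 s; 36,000 × 1,665 × 4 × 1 = 239,760,000 bytes.
Track C: 2 h 16 min 18 s = 8,178 s; 352,800 × 8,178 × 2 × 2 = 11,540,793,600 bytes.
Track D: 26:59 (min:sec) = 1,619 s; 48,000 × 1,619 × 2 × 8 = 1,243,392,000 bytes.
Total = 13,052,635,800 bytes = 13052.64 MB.

13052.64 MB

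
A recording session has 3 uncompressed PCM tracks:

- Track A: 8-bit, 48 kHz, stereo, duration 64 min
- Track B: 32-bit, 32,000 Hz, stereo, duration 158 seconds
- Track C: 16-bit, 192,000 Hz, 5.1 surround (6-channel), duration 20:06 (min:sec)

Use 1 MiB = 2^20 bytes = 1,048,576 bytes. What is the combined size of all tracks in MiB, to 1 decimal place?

Track A: 64 min = 3,840 s; 48,000 × 3,840 × 1 × 2 = 368,640,000 bytes.
Track B: 32,000 × 158 × 4 × 2 = 40,448,000 bytes.
Track C: 20:06 (min:sec) = 1,206 s; 192,000 × 1,206 × 2 × 6 = 2,778,624,000 bytes.
Total = 3,187,712,000 bytes = 3040.0 MiB.

3040.0 MiB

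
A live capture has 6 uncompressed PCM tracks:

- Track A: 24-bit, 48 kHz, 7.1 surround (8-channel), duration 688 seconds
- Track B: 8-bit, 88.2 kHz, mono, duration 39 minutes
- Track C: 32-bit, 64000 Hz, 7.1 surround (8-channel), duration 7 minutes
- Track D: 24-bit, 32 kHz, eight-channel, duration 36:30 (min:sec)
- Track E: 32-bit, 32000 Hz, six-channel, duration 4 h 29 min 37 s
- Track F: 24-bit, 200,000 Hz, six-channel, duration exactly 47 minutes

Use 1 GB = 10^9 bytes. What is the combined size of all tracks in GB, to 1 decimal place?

26.1 GB

Track A: 48,000 × 688 × 3 × 8 = 792,576,000 bytes.
Track B: 39 minutes = 2,340 s; 88,200 × 2,340 × 1 × 1 = 206,388,000 bytes.
Track C: 7 minutes = 420 s; 64,000 × 420 × 4 × 8 = 860,160,000 bytes.
Track D: 36:30 (min:sec) = 2,190 s; 32,000 × 2,190 × 3 × 8 = 1,681,920,000 bytes.
Track E: 4 h 29 min 37 s = 16,177 s; 32,000 × 16,177 × 4 × 6 = 12,423,936,000 bytes.
Track F: exactly 47 minutes = 2,820 s; 200,000 × 2,820 × 3 × 6 = 10,152,000,000 bytes.
Total = 26,116,980,000 bytes = 26.1 GB.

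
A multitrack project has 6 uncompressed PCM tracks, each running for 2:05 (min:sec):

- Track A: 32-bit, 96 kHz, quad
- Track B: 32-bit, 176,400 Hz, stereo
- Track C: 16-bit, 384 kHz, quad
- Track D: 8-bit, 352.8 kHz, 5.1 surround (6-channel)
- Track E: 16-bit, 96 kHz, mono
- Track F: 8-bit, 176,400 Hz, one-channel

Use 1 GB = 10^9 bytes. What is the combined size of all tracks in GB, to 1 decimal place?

2:05 (min:sec) = 125 s.
Track A: 96,000 × 125 × 4 × 4 = 192,000,000 bytes.
Track B: 176,400 × 125 × 4 × 2 = 176,400,000 bytes.
Track C: 384,000 × 125 × 2 × 4 = 384,000,000 bytes.
Track D: 352,800 × 125 × 1 × 6 = 264,600,000 bytes.
Track E: 96,000 × 125 × 2 × 1 = 24,000,000 bytes.
Track F: 176,400 × 125 × 1 × 1 = 22,050,000 bytes.
Total = 1,063,050,000 bytes = 1.1 GB.

1.1 GB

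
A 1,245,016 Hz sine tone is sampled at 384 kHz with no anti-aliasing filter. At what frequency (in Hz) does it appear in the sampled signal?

Nyquist = 384,000/2 = 192,000 Hz; 1,245,016 Hz exceeds it.
Alias = |1,245,016 − 3×384,000| = |1,245,016 − 1,152,000| = 93,016 Hz.

93,016 Hz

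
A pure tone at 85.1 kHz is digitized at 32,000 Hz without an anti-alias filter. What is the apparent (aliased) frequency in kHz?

10.9 kHz

Nyquist = 32,000/2 = 16,000 Hz; 85,100 Hz exceeds it.
Alias = |85,100 − 3×32,000| = |85,100 − 96,000| = 10,900 Hz = 10.9 kHz.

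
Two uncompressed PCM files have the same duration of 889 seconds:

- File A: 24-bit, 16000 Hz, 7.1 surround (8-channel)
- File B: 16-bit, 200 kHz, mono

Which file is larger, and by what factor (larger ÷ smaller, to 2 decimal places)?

File A: 16,000 × 3 × 8 = 384,000 bytes/s.
File B: 200,000 × 2 × 1 = 400,000 bytes/s.
File B is larger; ratio = 355,600,000 / 341,376,000 = 1.04.

File B, by a factor of 1.04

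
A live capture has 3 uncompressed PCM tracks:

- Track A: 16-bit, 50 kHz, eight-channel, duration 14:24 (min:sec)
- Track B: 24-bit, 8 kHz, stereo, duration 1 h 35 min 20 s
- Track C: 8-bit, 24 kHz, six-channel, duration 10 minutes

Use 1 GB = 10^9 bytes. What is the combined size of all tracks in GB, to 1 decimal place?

1.1 GB

Track A: 14:24 (min:sec) = 864 s; 50,000 × 864 × 2 × 8 = 691,200,000 bytes.
Track B: 1 h 35 min 20 s = 5,720 s; 8,000 × 5,720 × 3 × 2 = 274,560,000 bytes.
Track C: 10 minutes = 600 s; 24,000 × 600 × 1 × 6 = 86,400,000 bytes.
Total = 1,052,160,000 bytes = 1.1 GB.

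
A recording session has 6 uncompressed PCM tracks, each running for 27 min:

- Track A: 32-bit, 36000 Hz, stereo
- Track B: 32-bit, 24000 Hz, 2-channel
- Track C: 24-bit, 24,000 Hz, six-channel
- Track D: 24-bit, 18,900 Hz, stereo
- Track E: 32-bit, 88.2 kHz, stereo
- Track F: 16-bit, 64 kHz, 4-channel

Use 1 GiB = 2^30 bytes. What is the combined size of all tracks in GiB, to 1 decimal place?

27 min = 1,620 s.
Track A: 36,000 × 1,620 × 4 × 2 = 466,560,000 bytes.
Track B: 24,000 × 1,620 × 4 × 2 = 311,040,000 bytes.
Track C: 24,000 × 1,620 × 3 × 6 = 699,840,000 bytes.
Track D: 18,900 × 1,620 × 3 × 2 = 183,708,000 bytes.
Track E: 88,200 × 1,620 × 4 × 2 = 1,143,072,000 bytes.
Track F: 64,000 × 1,620 × 2 × 4 = 829,440,000 bytes.
Total = 3,633,660,000 bytes = 3.4 GiB.

3.4 GiB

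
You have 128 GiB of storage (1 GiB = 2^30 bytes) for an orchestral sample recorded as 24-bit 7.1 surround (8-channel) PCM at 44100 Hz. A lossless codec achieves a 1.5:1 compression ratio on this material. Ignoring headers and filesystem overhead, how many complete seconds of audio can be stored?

194,783 seconds

Uncompressed byte rate = 44,100 × 3 × 8 = 1,058,400 bytes/s.
After 1.5:1 compression, effective rate ≈ 705600 bytes/s.
Capacity = 128 × 1,073,741,824 = 137,438,953,472 bytes.
137,438,953,472 / effective rate ≈ 194783.1 s → 194,783 seconds.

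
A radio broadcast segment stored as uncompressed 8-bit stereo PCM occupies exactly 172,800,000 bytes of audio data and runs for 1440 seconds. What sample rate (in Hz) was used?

60,000 Hz

Bytes = sample_rate × seconds × bytes_per_sample × channels.
sample_rate = 172,800,000 / (1,440 × 1 × 2) = 172,800,000 / 2,880 = 60,000 Hz.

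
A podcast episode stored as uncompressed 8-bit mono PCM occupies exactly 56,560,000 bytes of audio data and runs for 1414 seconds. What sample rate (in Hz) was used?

Bytes = sample_rate × seconds × bytes_per_sample × channels.
sample_rate = 56,560,000 / (1,414 × 1 × 1) = 56,560,000 / 1,414 = 40,000 Hz.

40,000 Hz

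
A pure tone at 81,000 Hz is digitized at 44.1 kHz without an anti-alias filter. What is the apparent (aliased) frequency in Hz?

Nyquist = 44,100/2 = 22,050 Hz; 81,000 Hz exceeds it.
Alias = |81,000 − 2×44,100| = |81,000 − 88,200| = 7,200 Hz.

7,200 Hz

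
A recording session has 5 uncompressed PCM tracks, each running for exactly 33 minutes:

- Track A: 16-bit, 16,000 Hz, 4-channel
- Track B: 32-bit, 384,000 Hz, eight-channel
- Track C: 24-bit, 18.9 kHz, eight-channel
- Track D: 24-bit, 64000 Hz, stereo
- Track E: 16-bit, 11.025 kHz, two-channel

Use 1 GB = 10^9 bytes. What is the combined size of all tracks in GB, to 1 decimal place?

26.3 GB

exactly 33 minutes = 1,980 s.
Track A: 16,000 × 1,980 × 2 × 4 = 253,440,000 bytes.
Track B: 384,000 × 1,980 × 4 × 8 = 24,330,240,000 bytes.
Track C: 18,900 × 1,980 × 3 × 8 = 898,128,000 bytes.
Track D: 64,000 × 1,980 × 3 × 2 = 760,320,000 bytes.
Track E: 11,025 × 1,980 × 2 × 2 = 87,318,000 bytes.
Total = 26,329,446,000 bytes = 26.3 GB.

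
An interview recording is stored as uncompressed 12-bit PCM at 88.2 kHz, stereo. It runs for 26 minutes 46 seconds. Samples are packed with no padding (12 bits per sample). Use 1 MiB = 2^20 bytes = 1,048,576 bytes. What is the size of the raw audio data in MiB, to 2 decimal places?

Duration = 26 minutes 46 seconds = 1,606 s.
Bits = 88,200 × 1,606 × 12 × 2 = 3,399,580,800 bits = 424,947,600 bytes.
424,947,600 / 1,048,576 = 405.26 MiB.

405.26 MiB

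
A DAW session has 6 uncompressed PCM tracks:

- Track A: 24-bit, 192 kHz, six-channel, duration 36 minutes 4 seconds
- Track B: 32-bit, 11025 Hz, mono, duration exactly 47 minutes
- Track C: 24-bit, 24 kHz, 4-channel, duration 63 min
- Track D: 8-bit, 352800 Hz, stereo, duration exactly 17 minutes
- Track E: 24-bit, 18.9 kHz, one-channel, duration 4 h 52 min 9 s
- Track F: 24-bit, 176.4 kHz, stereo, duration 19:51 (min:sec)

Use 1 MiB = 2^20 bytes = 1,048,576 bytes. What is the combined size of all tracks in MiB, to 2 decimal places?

11125.51 MiB

Track A: 36 minutes 4 seconds = 2,164 s; 192,000 × 2,164 × 3 × 6 = 7,478,784,000 bytes.
Track B: exactly 47 minutes = 2,820 s; 11,025 × 2,820 × 4 × 1 = 124,362,000 bytes.
Track C: 63 min = 3,780 s; 24,000 × 3,780 × 3 × 4 = 1,088,640,000 bytes.
Track D: exactly 17 minutes = 1,020 s; 352,800 × 1,020 × 1 × 2 = 719,712,000 bytes.
Track E: 4 h 52 min 9 s = 17,529 s; 18,900 × 17,529 × 3 × 1 = 993,894,300 bytes.
Track F: 19:51 (min:sec) = 1,191 s; 176,400 × 1,191 × 3 × 2 = 1,260,554,400 bytes.
Total = 11,665,946,700 bytes = 11125.51 MiB.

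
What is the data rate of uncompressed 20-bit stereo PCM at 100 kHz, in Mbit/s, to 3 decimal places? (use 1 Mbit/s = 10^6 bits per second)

Bit rate = 100,000 × 20 × 2 = 4,000,000 bits/s.
= 4.000 Mbit/s.

4.000 Mbit/s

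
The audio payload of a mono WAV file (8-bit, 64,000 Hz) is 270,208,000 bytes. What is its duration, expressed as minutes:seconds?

Byte rate = 64,000 × 1 × 1 = 64,000 bytes/s.
Duration = 270,208,000 / 64,000 = 4,222 s.
4,222 s = 70:22.

70:22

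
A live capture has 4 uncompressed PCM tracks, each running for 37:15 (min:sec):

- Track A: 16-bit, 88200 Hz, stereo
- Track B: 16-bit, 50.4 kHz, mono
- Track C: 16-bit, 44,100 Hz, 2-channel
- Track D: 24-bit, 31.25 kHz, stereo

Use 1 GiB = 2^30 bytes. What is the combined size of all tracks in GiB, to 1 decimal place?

37:15 (min:sec) = 2,235 s.
Track A: 88,200 × 2,235 × 2 × 2 = 788,508,000 bytes.
Track B: 50,400 × 2,235 × 2 × 1 = 225,288,000 bytes.
Track C: 44,100 × 2,235 × 2 × 2 = 394,254,000 bytes.
Track D: 31,250 × 2,235 × 3 × 2 = 419,062,500 bytes.
Total = 1,827,112,500 bytes = 1.7 GiB.

1.7 GiB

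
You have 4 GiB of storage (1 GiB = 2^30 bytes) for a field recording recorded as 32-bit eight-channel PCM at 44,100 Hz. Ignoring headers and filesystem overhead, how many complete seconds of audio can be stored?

3,043 seconds

Uncompressed byte rate = 44,100 × 4 × 8 = 1,411,200 bytes/s.
Capacity = 4 × 1,073,741,824 = 4,294,967,296 bytes.
4,294,967,296 / 1,411,200 ≈ 3043.49 s → 3,043 seconds.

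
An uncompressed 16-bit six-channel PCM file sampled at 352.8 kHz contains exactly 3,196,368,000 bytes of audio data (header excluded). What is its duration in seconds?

Byte rate = 352,800 × 2 × 6 = 4,233,600 bytes/s.
Duration = 3,196,368,000 / 4,233,600 = 755 s.

755 seconds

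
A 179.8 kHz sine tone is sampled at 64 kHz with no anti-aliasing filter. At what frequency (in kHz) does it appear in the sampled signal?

12.2 kHz

Nyquist = 64,000/2 = 32,000 Hz; 179,800 Hz exceeds it.
Alias = |179,800 − 3×64,000| = |179,800 − 192,000| = 12,200 Hz = 12.2 kHz.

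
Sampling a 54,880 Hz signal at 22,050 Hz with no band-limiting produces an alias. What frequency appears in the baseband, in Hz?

Nyquist = 22,050/2 = 11,025 Hz; 54,880 Hz exceeds it.
Alias = |54,880 − 2×22,050| = |54,880 − 44,100| = 10,780 Hz.

10,780 Hz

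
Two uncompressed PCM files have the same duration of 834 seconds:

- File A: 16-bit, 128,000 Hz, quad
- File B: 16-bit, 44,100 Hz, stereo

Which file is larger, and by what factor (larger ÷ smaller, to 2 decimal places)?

File A, by a factor of 5.80

File A: 128,000 × 2 × 4 = 1,024,000 bytes/s.
File B: 44,100 × 2 × 2 = 176,400 bytes/s.
File A is larger; ratio = 854,016,000 / 147,117,600 = 5.80.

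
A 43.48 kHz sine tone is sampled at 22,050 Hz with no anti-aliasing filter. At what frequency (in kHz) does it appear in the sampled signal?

Nyquist = 22,050/2 = 11,025 Hz; 43,480 Hz exceeds it.
Alias = |43,480 − 2×22,050| = |43,480 − 44,100| = 620 Hz = 0.62 kHz.

0.62 kHz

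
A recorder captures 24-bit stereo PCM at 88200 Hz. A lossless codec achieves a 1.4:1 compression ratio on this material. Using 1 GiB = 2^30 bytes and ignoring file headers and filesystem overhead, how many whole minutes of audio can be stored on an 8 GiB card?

378 minutes

Uncompressed byte rate = 88,200 × 3 × 2 = 529,200 bytes/s.
After 1.4:1 compression, effective rate ≈ 378000 bytes/s.
Capacity = 8 × 1,073,741,824 = 8,589,934,592 bytes.
8,589,934,592 / effective rate ≈ 22724.69 s → 378 minutes.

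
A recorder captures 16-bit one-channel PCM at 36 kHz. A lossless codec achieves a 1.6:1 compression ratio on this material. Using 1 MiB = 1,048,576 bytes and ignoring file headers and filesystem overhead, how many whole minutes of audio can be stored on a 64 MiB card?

24 minutes

Uncompressed byte rate = 36,000 × 2 × 1 = 72,000 bytes/s.
After 1.6:1 compression, effective rate ≈ 45000 bytes/s.
Capacity = 64 × 1,048,576 = 67,108,864 bytes.
67,108,864 / effective rate ≈ 1491.31 s → 24 minutes.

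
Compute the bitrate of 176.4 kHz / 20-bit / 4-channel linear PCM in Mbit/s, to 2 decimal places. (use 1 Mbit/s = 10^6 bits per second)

14.11 Mbit/s

Bit rate = 176,400 × 20 × 4 = 14,112,000 bits/s.
= 14.11 Mbit/s.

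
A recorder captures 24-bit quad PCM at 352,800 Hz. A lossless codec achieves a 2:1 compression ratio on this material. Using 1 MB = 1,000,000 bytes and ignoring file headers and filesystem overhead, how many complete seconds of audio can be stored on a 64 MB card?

30 seconds

Uncompressed byte rate = 352,800 × 3 × 4 = 4,233,600 bytes/s.
After 2:1 compression, effective rate ≈ 2116800 bytes/s.
Capacity = 64 × 1,000,000 = 64,000,000 bytes.
64,000,000 / effective rate ≈ 30.23 s → 30 seconds.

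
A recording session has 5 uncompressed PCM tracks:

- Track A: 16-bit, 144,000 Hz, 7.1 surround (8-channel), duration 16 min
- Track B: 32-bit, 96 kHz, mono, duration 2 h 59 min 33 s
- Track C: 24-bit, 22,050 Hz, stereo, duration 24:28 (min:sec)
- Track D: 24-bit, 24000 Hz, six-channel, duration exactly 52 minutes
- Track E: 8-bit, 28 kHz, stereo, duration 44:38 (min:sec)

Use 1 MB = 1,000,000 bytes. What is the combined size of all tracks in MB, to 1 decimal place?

8040.7 MB

Track A: 16 min = 960 s; 144,000 × 960 × 2 × 8 = 2,211,840,000 bytes.
Track B: 2 h 59 min 33 s = 10,773 s; 96,000 × 10,773 × 4 × 1 = 4,136,832,000 bytes.
Track C: 24:28 (min:sec) = 1,468 s; 22,050 × 1,468 × 3 × 2 = 194,216,400 bytes.
Track D: exactly 52 minutes = 3,120 s; 24,000 × 3,120 × 3 × 6 = 1,347,840,000 bytes.
Track E: 44:38 (min:sec) = 2,678 s; 28,000 × 2,678 × 1 × 2 = 149,968,000 bytes.
Total = 8,040,696,400 bytes = 8040.7 MB.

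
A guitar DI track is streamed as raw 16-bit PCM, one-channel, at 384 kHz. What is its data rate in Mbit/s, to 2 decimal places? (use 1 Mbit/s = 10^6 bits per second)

Bit rate = 384,000 × 16 × 1 = 6,144,000 bits/s.
= 6.14 Mbit/s.

6.14 Mbit/s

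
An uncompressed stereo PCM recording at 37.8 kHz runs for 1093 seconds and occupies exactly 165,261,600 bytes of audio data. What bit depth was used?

Bytes per sample = 165,261,600 / (37,800 × 1,093 × 2) = 165,261,600 / 82,630,800 = 2.
Bit depth = 2 × 8 = 16 bits.

16 bits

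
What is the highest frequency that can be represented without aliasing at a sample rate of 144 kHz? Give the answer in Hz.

Nyquist frequency = sample rate / 2 = 144,000 / 2 = 72,000 Hz.

72,000 Hz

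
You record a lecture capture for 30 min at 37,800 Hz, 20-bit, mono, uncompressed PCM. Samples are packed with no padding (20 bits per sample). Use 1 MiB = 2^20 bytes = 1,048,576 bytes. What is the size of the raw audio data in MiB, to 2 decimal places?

Duration = 30 min = 1,800 s.
Bits = 37,800 × 1,800 × 20 × 1 = 1,360,800,000 bits = 170,100,000 bytes.
170,100,000 / 1,048,576 = 162.22 MiB.

162.22 MiB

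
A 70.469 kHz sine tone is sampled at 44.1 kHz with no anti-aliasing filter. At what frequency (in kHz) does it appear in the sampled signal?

17.731 kHz

Nyquist = 44,100/2 = 22,050 Hz; 70,469 Hz exceeds it.
Alias = |70,469 − 2×44,100| = |70,469 − 88,200| = 17,731 Hz = 17.731 kHz.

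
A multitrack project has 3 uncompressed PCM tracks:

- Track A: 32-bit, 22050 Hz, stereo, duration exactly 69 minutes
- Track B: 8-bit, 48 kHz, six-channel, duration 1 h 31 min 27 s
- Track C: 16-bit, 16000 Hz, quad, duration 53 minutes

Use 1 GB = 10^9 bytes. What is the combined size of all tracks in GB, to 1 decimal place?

Track A: exactly 69 minutes = 4,140 s; 22,050 × 4,140 × 4 × 2 = 730,296,000 bytes.
Track B: 1 h 31 min 27 s = 5,487 s; 48,000 × 5,487 × 1 × 6 = 1,580,256,000 bytes.
Track C: 53 minutes = 3,180 s; 16,000 × 3,180 × 2 × 4 = 407,040,000 bytes.
Total = 2,717,592,000 bytes = 2.7 GB.

2.7 GB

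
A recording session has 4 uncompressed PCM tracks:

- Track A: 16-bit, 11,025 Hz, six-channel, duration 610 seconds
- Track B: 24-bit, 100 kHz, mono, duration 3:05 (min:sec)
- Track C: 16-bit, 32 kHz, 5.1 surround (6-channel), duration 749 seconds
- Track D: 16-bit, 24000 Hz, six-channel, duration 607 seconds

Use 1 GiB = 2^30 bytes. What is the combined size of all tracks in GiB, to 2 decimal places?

0.56 GiB

Track A: 11,025 × 610 × 2 × 6 = 80,703,000 bytes.
Track B: 3:05 (min:sec) = 185 s; 100,000 × 185 × 3 × 1 = 55,500,000 bytes.
Track C: 32,000 × 749 × 2 × 6 = 287,616,000 bytes.
Track D: 24,000 × 607 × 2 × 6 = 174,816,000 bytes.
Total = 598,635,000 bytes = 0.56 GiB.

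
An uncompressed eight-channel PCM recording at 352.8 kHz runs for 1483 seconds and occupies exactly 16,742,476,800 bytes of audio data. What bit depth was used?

Bytes per sample = 16,742,476,800 / (352,800 × 1,483 × 8) = 16,742,476,800 / 4,185,619,200 = 4.
Bit depth = 4 × 8 = 32 bits.

32 bits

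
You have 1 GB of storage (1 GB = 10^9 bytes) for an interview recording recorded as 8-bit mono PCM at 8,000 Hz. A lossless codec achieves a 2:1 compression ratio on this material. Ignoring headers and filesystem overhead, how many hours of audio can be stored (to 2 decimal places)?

69.44 hours

Uncompressed byte rate = 8,000 × 1 × 1 = 8,000 bytes/s.
After 2:1 compression, effective rate ≈ 4000 bytes/s.
Capacity = 1 × 1,000,000,000 = 1,000,000,000 bytes.
1,000,000,000 / effective rate ≈ 250000 s → 69.44 hours.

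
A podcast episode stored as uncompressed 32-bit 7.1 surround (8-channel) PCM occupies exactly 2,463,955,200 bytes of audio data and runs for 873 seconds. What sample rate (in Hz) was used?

Bytes = sample_rate × seconds × bytes_per_sample × channels.
sample_rate = 2,463,955,200 / (873 × 4 × 8) = 2,463,955,200 / 27,936 = 88,200 Hz.

88,200 Hz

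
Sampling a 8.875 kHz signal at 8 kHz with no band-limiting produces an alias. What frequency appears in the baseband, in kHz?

0.875 kHz

Nyquist = 8,000/2 = 4,000 Hz; 8,875 Hz exceeds it.
Alias = |8,875 − 1×8,000| = |8,875 − 8,000| = 875 Hz = 0.875 kHz.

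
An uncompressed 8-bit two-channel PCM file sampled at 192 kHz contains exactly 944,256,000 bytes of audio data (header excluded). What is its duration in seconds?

2,459 seconds

Byte rate = 192,000 × 1 × 2 = 384,000 bytes/s.
Duration = 944,256,000 / 384,000 = 2,459 s.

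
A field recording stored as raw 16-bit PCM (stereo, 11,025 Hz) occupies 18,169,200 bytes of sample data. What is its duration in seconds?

Byte rate = 11,025 × 2 × 2 = 44,100 bytes/s.
Duration = 18,169,200 / 44,100 = 412 s.

412 seconds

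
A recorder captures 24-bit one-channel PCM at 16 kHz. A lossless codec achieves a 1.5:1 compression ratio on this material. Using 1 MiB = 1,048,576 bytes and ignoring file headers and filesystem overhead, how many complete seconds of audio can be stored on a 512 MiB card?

Uncompressed byte rate = 16,000 × 3 × 1 = 48,000 bytes/s.
After 1.5:1 compression, effective rate ≈ 32000 bytes/s.
Capacity = 512 × 1,048,576 = 536,870,912 bytes.
536,870,912 / effective rate ≈ 16777.22 s → 16,777 seconds.

16,777 seconds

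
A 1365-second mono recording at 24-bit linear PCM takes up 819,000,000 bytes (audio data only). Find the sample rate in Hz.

Bytes = sample_rate × seconds × bytes_per_sample × channels.
sample_rate = 819,000,000 / (1,365 × 3 × 1) = 819,000,000 / 4,095 = 200,000 Hz.

200,000 Hz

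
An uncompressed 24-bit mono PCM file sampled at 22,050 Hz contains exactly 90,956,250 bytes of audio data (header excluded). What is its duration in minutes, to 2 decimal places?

Byte rate = 22,050 × 3 × 1 = 66,150 bytes/s.
Duration = 90,956,250 / 66,150 = 1,375 s.
1,375 s / 60 = 22.92 minutes.

22.92 minutes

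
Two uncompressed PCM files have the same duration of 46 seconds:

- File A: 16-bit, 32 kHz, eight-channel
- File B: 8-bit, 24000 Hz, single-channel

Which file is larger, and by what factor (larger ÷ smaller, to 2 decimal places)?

File A: 32,000 × 2 × 8 = 512,000 bytes/s.
File B: 24,000 × 1 × 1 = 24,000 bytes/s.
File A is larger; ratio = 23,552,000 / 1,104,000 = 21.33.

File A, by a factor of 21.33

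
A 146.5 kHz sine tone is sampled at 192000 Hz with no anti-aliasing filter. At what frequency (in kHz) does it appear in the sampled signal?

45.5 kHz

Nyquist = 192,000/2 = 96,000 Hz; 146,500 Hz exceeds it.
Alias = |146,500 − 1×192,000| = |146,500 − 192,000| = 45,500 Hz = 45.5 kHz.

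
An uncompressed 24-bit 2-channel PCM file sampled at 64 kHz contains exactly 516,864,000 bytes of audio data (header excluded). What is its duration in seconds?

Byte rate = 64,000 × 3 × 2 = 384,000 bytes/s.
Duration = 516,864,000 / 384,000 = 1,346 s.

1,346 seconds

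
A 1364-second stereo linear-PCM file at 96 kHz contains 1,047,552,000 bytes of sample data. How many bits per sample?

Bytes per sample = 1,047,552,000 / (96,000 × 1,364 × 2) = 1,047,552,000 / 261,888,000 = 4.
Bit depth = 4 × 8 = 32 bits.

32 bits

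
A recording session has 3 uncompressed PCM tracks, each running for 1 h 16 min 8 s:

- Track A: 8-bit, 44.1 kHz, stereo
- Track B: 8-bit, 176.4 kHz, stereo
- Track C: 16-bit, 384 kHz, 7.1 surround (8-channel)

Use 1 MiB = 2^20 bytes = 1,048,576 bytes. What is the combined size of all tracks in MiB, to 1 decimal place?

28686.8 MiB

1 h 16 min 8 s = 4,568 s.
Track A: 44,100 × 4,568 × 1 × 2 = 402,897,600 bytes.
Track B: 176,400 × 4,568 × 1 × 2 = 1,611,590,400 bytes.
Track C: 384,000 × 4,568 × 2 × 8 = 28,065,792,000 bytes.
Total = 30,080,280,000 bytes = 28686.8 MiB.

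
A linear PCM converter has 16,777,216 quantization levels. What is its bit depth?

24 bits

log2(16,777,216) = 24.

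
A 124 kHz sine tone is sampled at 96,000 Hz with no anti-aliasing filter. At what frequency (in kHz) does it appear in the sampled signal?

28 kHz

Nyquist = 96,000/2 = 48,000 Hz; 124,000 Hz exceeds it.
Alias = |124,000 − 1×96,000| = |124,000 − 96,000| = 28,000 Hz = 28 kHz.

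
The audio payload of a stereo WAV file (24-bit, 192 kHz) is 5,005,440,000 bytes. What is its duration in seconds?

4,345 seconds

Byte rate = 192,000 × 3 × 2 = 1,152,000 bytes/s.
Duration = 5,005,440,000 / 1,152,000 = 4,345 s.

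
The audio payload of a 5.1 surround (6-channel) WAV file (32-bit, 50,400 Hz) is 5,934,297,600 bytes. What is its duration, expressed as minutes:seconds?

81:46

Byte rate = 50,400 × 4 × 6 = 1,209,600 bytes/s.
Duration = 5,934,297,600 / 1,209,600 = 4,906 s.
4,906 s = 81:46.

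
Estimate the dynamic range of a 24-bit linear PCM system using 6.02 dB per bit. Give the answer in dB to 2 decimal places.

144.48 dB

24 × 6.02 = 144.48 dB.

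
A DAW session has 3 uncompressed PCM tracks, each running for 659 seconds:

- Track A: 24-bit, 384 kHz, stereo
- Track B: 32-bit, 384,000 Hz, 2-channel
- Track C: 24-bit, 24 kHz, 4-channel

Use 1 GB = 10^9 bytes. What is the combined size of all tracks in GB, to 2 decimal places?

3.73 GB

Track A: 384,000 × 659 × 3 × 2 = 1,518,336,000 bytes.
Track B: 384,000 × 659 × 4 × 2 = 2,024,448,000 bytes.
Track C: 24,000 × 659 × 3 × 4 = 189,792,000 bytes.
Total = 3,732,576,000 bytes = 3.73 GB.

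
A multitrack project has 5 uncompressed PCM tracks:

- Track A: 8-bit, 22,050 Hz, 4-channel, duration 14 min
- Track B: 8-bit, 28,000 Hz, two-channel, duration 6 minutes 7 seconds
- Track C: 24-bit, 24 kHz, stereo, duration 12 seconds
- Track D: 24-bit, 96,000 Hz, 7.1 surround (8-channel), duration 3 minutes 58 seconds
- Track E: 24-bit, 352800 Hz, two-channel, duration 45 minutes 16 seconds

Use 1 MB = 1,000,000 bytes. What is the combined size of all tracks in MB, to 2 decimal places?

6393.95 MB

Track A: 14 min = 840 s; 22,050 × 840 × 1 × 4 = 74,088,000 bytes.
Track B: 6 minutes 7 seconds = 367 s; 28,000 × 367 × 1 × 2 = 20,552,000 bytes.
Track C: 24,000 × 12 × 3 × 2 = 1,728,000 bytes.
Track D: 3 minutes 58 seconds = 238 s; 96,000 × 238 × 3 × 8 = 548,352,000 bytes.
Track E: 45 minutes 16 seconds = 2,716 s; 352,800 × 2,716 × 3 × 2 = 5,749,228,800 bytes.
Total = 6,393,948,800 bytes = 6393.95 MB.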